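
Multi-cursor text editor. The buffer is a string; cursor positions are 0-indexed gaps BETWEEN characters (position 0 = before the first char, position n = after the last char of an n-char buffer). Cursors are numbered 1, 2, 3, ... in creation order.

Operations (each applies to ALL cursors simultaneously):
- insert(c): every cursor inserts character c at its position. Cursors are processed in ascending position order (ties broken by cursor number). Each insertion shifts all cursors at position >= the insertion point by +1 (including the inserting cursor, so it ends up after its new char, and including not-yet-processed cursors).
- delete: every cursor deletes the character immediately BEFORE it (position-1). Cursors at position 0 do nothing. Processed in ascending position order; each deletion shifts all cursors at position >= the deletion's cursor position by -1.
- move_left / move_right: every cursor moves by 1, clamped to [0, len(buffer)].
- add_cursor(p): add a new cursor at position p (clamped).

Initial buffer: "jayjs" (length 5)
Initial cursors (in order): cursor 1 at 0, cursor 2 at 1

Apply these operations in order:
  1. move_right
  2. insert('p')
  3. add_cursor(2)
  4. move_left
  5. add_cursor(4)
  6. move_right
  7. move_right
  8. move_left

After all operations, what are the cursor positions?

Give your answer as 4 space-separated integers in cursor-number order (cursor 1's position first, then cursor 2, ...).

Answer: 2 4 2 5

Derivation:
After op 1 (move_right): buffer="jayjs" (len 5), cursors c1@1 c2@2, authorship .....
After op 2 (insert('p')): buffer="jpapyjs" (len 7), cursors c1@2 c2@4, authorship .1.2...
After op 3 (add_cursor(2)): buffer="jpapyjs" (len 7), cursors c1@2 c3@2 c2@4, authorship .1.2...
After op 4 (move_left): buffer="jpapyjs" (len 7), cursors c1@1 c3@1 c2@3, authorship .1.2...
After op 5 (add_cursor(4)): buffer="jpapyjs" (len 7), cursors c1@1 c3@1 c2@3 c4@4, authorship .1.2...
After op 6 (move_right): buffer="jpapyjs" (len 7), cursors c1@2 c3@2 c2@4 c4@5, authorship .1.2...
After op 7 (move_right): buffer="jpapyjs" (len 7), cursors c1@3 c3@3 c2@5 c4@6, authorship .1.2...
After op 8 (move_left): buffer="jpapyjs" (len 7), cursors c1@2 c3@2 c2@4 c4@5, authorship .1.2...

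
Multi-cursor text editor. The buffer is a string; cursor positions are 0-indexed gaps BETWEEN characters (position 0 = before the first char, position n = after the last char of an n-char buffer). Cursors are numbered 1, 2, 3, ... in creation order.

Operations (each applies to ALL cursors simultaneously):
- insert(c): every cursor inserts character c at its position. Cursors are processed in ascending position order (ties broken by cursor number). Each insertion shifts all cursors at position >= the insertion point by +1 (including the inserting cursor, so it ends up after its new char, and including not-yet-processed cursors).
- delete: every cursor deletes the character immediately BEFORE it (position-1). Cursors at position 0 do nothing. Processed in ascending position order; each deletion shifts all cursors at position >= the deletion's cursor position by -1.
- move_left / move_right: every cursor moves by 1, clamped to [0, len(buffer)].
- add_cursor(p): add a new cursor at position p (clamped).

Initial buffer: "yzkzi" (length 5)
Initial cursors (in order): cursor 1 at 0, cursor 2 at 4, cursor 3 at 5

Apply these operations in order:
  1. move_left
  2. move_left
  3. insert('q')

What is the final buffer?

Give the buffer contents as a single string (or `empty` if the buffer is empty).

After op 1 (move_left): buffer="yzkzi" (len 5), cursors c1@0 c2@3 c3@4, authorship .....
After op 2 (move_left): buffer="yzkzi" (len 5), cursors c1@0 c2@2 c3@3, authorship .....
After op 3 (insert('q')): buffer="qyzqkqzi" (len 8), cursors c1@1 c2@4 c3@6, authorship 1..2.3..

Answer: qyzqkqzi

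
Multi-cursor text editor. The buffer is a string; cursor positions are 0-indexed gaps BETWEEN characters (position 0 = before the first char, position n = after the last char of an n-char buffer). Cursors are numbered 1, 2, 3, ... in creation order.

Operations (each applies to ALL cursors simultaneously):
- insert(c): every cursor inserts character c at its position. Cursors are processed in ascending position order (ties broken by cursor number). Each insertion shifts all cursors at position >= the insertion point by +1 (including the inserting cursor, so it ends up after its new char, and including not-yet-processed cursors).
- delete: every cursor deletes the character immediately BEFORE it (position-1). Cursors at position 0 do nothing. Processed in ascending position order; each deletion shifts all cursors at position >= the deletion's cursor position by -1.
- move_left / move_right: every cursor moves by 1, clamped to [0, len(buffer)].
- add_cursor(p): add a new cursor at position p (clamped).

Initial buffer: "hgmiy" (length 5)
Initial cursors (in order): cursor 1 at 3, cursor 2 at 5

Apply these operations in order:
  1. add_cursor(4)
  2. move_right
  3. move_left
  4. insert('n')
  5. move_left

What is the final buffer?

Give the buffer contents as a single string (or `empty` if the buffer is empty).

After op 1 (add_cursor(4)): buffer="hgmiy" (len 5), cursors c1@3 c3@4 c2@5, authorship .....
After op 2 (move_right): buffer="hgmiy" (len 5), cursors c1@4 c2@5 c3@5, authorship .....
After op 3 (move_left): buffer="hgmiy" (len 5), cursors c1@3 c2@4 c3@4, authorship .....
After op 4 (insert('n')): buffer="hgmninny" (len 8), cursors c1@4 c2@7 c3@7, authorship ...1.23.
After op 5 (move_left): buffer="hgmninny" (len 8), cursors c1@3 c2@6 c3@6, authorship ...1.23.

Answer: hgmninny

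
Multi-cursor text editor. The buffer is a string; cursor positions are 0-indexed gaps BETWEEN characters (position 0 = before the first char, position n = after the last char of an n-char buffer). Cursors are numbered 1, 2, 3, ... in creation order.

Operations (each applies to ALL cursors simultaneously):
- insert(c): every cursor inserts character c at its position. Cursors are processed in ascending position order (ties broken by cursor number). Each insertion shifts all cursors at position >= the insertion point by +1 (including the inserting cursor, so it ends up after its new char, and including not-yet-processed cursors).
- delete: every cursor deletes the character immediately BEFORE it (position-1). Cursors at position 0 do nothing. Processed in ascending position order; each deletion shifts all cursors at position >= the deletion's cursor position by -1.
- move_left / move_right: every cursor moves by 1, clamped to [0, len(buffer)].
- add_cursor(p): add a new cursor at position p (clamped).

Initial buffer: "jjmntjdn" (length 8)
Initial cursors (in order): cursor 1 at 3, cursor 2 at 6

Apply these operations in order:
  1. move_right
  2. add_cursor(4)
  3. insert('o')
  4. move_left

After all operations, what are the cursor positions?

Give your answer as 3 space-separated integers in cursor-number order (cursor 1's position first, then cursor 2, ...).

Answer: 5 9 5

Derivation:
After op 1 (move_right): buffer="jjmntjdn" (len 8), cursors c1@4 c2@7, authorship ........
After op 2 (add_cursor(4)): buffer="jjmntjdn" (len 8), cursors c1@4 c3@4 c2@7, authorship ........
After op 3 (insert('o')): buffer="jjmnootjdon" (len 11), cursors c1@6 c3@6 c2@10, authorship ....13...2.
After op 4 (move_left): buffer="jjmnootjdon" (len 11), cursors c1@5 c3@5 c2@9, authorship ....13...2.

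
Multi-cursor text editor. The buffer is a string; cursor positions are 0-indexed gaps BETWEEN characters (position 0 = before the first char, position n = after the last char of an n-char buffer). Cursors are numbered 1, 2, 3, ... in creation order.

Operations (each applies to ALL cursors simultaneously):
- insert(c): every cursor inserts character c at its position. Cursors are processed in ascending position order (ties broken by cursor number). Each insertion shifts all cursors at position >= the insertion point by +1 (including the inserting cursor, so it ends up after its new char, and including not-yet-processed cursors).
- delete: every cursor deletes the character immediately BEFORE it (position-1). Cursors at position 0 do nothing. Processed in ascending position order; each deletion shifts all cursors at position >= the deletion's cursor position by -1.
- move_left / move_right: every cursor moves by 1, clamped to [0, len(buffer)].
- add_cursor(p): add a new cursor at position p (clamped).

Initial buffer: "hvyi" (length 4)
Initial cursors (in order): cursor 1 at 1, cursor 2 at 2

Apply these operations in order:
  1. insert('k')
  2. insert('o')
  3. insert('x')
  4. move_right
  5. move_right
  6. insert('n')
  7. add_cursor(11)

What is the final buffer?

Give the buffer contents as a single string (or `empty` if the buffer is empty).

Answer: hkoxvknoxyin

Derivation:
After op 1 (insert('k')): buffer="hkvkyi" (len 6), cursors c1@2 c2@4, authorship .1.2..
After op 2 (insert('o')): buffer="hkovkoyi" (len 8), cursors c1@3 c2@6, authorship .11.22..
After op 3 (insert('x')): buffer="hkoxvkoxyi" (len 10), cursors c1@4 c2@8, authorship .111.222..
After op 4 (move_right): buffer="hkoxvkoxyi" (len 10), cursors c1@5 c2@9, authorship .111.222..
After op 5 (move_right): buffer="hkoxvkoxyi" (len 10), cursors c1@6 c2@10, authorship .111.222..
After op 6 (insert('n')): buffer="hkoxvknoxyin" (len 12), cursors c1@7 c2@12, authorship .111.2122..2
After op 7 (add_cursor(11)): buffer="hkoxvknoxyin" (len 12), cursors c1@7 c3@11 c2@12, authorship .111.2122..2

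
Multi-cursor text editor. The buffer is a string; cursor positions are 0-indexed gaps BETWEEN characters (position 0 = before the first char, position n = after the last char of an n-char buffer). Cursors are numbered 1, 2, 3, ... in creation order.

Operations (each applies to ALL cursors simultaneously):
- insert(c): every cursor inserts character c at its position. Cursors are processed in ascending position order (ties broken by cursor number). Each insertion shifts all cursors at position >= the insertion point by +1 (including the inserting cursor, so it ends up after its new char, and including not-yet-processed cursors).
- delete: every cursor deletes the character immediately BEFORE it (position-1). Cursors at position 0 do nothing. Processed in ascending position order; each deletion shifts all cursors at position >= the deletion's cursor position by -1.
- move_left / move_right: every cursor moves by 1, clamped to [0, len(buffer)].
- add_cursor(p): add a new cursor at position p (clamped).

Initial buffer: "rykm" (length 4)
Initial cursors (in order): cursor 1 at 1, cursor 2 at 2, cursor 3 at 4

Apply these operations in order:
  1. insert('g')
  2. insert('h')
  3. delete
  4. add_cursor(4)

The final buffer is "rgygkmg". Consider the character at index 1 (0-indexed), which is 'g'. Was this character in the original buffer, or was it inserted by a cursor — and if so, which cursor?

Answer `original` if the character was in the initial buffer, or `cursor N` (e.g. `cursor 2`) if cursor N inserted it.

After op 1 (insert('g')): buffer="rgygkmg" (len 7), cursors c1@2 c2@4 c3@7, authorship .1.2..3
After op 2 (insert('h')): buffer="rghyghkmgh" (len 10), cursors c1@3 c2@6 c3@10, authorship .11.22..33
After op 3 (delete): buffer="rgygkmg" (len 7), cursors c1@2 c2@4 c3@7, authorship .1.2..3
After op 4 (add_cursor(4)): buffer="rgygkmg" (len 7), cursors c1@2 c2@4 c4@4 c3@7, authorship .1.2..3
Authorship (.=original, N=cursor N): . 1 . 2 . . 3
Index 1: author = 1

Answer: cursor 1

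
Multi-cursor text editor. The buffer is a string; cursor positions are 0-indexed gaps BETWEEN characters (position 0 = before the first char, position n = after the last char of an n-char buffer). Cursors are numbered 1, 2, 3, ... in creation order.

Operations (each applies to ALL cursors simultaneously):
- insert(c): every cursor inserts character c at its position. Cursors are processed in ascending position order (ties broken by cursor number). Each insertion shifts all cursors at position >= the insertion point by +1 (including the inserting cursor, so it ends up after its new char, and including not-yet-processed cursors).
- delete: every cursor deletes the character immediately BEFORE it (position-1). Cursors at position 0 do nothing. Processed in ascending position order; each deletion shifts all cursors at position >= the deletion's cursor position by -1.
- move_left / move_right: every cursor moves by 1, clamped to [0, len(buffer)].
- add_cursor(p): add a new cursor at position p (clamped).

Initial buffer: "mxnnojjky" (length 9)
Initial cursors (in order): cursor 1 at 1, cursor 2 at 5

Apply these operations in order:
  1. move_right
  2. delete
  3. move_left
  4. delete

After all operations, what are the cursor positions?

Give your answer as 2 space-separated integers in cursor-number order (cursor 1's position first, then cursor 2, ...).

Answer: 0 2

Derivation:
After op 1 (move_right): buffer="mxnnojjky" (len 9), cursors c1@2 c2@6, authorship .........
After op 2 (delete): buffer="mnnojky" (len 7), cursors c1@1 c2@4, authorship .......
After op 3 (move_left): buffer="mnnojky" (len 7), cursors c1@0 c2@3, authorship .......
After op 4 (delete): buffer="mnojky" (len 6), cursors c1@0 c2@2, authorship ......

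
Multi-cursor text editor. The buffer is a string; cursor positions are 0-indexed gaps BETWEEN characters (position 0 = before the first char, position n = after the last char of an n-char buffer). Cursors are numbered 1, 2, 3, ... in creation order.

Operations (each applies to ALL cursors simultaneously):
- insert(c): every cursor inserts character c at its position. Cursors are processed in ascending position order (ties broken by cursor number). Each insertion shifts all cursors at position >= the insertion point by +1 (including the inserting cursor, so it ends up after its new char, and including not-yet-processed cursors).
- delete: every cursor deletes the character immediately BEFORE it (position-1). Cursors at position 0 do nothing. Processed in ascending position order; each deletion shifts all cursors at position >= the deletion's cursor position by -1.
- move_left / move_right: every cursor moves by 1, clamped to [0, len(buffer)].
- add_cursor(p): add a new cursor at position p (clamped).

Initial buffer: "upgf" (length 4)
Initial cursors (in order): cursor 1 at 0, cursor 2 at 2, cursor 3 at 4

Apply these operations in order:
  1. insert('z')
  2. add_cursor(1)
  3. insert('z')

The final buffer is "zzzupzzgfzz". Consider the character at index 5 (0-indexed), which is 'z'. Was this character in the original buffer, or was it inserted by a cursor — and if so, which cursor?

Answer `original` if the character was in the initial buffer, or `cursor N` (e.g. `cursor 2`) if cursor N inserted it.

Answer: cursor 2

Derivation:
After op 1 (insert('z')): buffer="zupzgfz" (len 7), cursors c1@1 c2@4 c3@7, authorship 1..2..3
After op 2 (add_cursor(1)): buffer="zupzgfz" (len 7), cursors c1@1 c4@1 c2@4 c3@7, authorship 1..2..3
After op 3 (insert('z')): buffer="zzzupzzgfzz" (len 11), cursors c1@3 c4@3 c2@7 c3@11, authorship 114..22..33
Authorship (.=original, N=cursor N): 1 1 4 . . 2 2 . . 3 3
Index 5: author = 2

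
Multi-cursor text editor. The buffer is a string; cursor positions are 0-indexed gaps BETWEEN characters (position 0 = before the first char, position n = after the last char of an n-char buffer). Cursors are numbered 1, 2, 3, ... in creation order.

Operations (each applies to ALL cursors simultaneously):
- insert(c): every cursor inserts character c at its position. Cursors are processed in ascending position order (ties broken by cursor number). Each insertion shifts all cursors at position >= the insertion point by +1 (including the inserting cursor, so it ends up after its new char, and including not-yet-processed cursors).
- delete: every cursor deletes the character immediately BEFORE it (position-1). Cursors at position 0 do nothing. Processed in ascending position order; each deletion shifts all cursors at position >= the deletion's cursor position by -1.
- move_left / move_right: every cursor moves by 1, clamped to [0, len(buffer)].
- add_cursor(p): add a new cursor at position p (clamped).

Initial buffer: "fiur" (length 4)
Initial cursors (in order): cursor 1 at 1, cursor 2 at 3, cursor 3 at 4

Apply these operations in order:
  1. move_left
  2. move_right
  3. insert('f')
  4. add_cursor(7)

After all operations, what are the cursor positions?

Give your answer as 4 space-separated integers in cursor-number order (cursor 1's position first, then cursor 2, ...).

After op 1 (move_left): buffer="fiur" (len 4), cursors c1@0 c2@2 c3@3, authorship ....
After op 2 (move_right): buffer="fiur" (len 4), cursors c1@1 c2@3 c3@4, authorship ....
After op 3 (insert('f')): buffer="ffiufrf" (len 7), cursors c1@2 c2@5 c3@7, authorship .1..2.3
After op 4 (add_cursor(7)): buffer="ffiufrf" (len 7), cursors c1@2 c2@5 c3@7 c4@7, authorship .1..2.3

Answer: 2 5 7 7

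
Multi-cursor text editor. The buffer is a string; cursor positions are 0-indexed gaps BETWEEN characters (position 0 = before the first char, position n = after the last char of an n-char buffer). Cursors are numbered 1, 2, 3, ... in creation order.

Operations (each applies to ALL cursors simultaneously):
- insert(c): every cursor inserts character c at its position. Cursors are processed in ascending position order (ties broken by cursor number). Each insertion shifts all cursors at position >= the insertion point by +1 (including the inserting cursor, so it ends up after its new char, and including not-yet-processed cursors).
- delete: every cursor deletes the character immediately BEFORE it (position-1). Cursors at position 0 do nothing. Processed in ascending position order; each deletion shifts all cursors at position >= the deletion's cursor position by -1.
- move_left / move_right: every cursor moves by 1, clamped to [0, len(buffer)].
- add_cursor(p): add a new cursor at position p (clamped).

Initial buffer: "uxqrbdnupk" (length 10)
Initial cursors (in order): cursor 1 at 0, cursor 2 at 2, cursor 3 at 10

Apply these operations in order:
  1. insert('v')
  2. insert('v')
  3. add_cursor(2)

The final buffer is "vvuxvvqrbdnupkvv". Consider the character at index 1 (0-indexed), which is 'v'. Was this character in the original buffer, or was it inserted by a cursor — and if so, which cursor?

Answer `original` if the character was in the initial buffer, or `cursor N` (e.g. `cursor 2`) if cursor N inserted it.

After op 1 (insert('v')): buffer="vuxvqrbdnupkv" (len 13), cursors c1@1 c2@4 c3@13, authorship 1..2........3
After op 2 (insert('v')): buffer="vvuxvvqrbdnupkvv" (len 16), cursors c1@2 c2@6 c3@16, authorship 11..22........33
After op 3 (add_cursor(2)): buffer="vvuxvvqrbdnupkvv" (len 16), cursors c1@2 c4@2 c2@6 c3@16, authorship 11..22........33
Authorship (.=original, N=cursor N): 1 1 . . 2 2 . . . . . . . . 3 3
Index 1: author = 1

Answer: cursor 1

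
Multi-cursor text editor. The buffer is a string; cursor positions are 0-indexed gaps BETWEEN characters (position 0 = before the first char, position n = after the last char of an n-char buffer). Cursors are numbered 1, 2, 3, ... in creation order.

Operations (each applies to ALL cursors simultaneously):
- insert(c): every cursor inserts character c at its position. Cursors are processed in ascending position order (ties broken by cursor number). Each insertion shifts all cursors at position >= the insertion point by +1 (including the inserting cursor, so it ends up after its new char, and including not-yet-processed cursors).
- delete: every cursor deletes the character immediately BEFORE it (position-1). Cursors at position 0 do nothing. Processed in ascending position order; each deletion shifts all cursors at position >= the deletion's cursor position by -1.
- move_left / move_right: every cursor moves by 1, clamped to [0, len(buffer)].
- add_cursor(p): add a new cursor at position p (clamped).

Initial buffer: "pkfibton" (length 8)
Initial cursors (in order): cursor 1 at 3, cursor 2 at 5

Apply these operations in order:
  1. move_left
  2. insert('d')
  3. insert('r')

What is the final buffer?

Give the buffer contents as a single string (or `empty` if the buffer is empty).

Answer: pkdrfidrbton

Derivation:
After op 1 (move_left): buffer="pkfibton" (len 8), cursors c1@2 c2@4, authorship ........
After op 2 (insert('d')): buffer="pkdfidbton" (len 10), cursors c1@3 c2@6, authorship ..1..2....
After op 3 (insert('r')): buffer="pkdrfidrbton" (len 12), cursors c1@4 c2@8, authorship ..11..22....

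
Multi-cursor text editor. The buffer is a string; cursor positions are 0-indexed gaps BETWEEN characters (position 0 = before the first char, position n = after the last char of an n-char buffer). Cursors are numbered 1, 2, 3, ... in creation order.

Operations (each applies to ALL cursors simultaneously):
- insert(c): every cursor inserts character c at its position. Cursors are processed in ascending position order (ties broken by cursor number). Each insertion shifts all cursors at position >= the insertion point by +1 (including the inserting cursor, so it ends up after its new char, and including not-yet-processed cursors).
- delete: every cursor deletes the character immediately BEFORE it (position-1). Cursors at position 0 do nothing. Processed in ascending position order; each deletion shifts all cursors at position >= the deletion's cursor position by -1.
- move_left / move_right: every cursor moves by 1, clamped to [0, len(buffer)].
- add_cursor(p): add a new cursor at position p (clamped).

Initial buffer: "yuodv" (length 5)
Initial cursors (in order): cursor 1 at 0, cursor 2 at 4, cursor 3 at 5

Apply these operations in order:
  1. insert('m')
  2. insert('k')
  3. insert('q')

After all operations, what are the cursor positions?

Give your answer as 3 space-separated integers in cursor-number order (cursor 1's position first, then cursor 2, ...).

After op 1 (insert('m')): buffer="myuodmvm" (len 8), cursors c1@1 c2@6 c3@8, authorship 1....2.3
After op 2 (insert('k')): buffer="mkyuodmkvmk" (len 11), cursors c1@2 c2@8 c3@11, authorship 11....22.33
After op 3 (insert('q')): buffer="mkqyuodmkqvmkq" (len 14), cursors c1@3 c2@10 c3@14, authorship 111....222.333

Answer: 3 10 14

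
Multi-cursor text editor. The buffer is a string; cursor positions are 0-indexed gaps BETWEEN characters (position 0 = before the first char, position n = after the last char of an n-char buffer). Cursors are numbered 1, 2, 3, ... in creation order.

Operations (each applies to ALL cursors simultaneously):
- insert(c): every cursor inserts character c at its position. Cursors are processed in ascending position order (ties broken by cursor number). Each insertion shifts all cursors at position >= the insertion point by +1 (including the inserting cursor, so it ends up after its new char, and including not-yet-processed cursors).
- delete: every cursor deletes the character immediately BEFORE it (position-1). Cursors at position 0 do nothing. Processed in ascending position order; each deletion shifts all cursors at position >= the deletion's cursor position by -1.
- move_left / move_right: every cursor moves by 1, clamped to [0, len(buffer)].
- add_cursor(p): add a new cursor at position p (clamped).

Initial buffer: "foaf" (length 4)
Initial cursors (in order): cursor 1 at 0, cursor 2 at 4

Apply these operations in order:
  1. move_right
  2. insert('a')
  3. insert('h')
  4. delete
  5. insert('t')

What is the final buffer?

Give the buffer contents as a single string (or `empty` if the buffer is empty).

Answer: fatoafat

Derivation:
After op 1 (move_right): buffer="foaf" (len 4), cursors c1@1 c2@4, authorship ....
After op 2 (insert('a')): buffer="faoafa" (len 6), cursors c1@2 c2@6, authorship .1...2
After op 3 (insert('h')): buffer="fahoafah" (len 8), cursors c1@3 c2@8, authorship .11...22
After op 4 (delete): buffer="faoafa" (len 6), cursors c1@2 c2@6, authorship .1...2
After op 5 (insert('t')): buffer="fatoafat" (len 8), cursors c1@3 c2@8, authorship .11...22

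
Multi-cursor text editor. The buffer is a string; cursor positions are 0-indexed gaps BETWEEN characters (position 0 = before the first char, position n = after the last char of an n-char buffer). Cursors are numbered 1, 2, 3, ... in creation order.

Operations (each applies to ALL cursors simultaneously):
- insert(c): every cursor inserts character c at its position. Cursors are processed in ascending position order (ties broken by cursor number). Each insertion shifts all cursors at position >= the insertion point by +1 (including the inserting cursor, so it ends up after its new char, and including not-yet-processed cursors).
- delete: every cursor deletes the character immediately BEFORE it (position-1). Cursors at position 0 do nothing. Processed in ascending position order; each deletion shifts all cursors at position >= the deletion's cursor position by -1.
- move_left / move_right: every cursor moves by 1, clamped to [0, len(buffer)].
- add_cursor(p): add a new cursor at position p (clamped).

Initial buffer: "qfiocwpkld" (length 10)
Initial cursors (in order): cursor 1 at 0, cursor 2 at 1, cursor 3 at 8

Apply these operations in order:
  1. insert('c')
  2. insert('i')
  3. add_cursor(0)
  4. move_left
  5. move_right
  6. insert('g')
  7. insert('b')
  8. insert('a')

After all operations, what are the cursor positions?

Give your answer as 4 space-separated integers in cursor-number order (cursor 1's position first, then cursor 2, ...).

After op 1 (insert('c')): buffer="cqcfiocwpkcld" (len 13), cursors c1@1 c2@3 c3@11, authorship 1.2.......3..
After op 2 (insert('i')): buffer="ciqcifiocwpkcild" (len 16), cursors c1@2 c2@5 c3@14, authorship 11.22.......33..
After op 3 (add_cursor(0)): buffer="ciqcifiocwpkcild" (len 16), cursors c4@0 c1@2 c2@5 c3@14, authorship 11.22.......33..
After op 4 (move_left): buffer="ciqcifiocwpkcild" (len 16), cursors c4@0 c1@1 c2@4 c3@13, authorship 11.22.......33..
After op 5 (move_right): buffer="ciqcifiocwpkcild" (len 16), cursors c4@1 c1@2 c2@5 c3@14, authorship 11.22.......33..
After op 6 (insert('g')): buffer="cgigqcigfiocwpkcigld" (len 20), cursors c4@2 c1@4 c2@8 c3@18, authorship 1411.222.......333..
After op 7 (insert('b')): buffer="cgbigbqcigbfiocwpkcigbld" (len 24), cursors c4@3 c1@6 c2@11 c3@22, authorship 144111.2222.......3333..
After op 8 (insert('a')): buffer="cgbaigbaqcigbafiocwpkcigbald" (len 28), cursors c4@4 c1@8 c2@14 c3@26, authorship 14441111.22222.......33333..

Answer: 8 14 26 4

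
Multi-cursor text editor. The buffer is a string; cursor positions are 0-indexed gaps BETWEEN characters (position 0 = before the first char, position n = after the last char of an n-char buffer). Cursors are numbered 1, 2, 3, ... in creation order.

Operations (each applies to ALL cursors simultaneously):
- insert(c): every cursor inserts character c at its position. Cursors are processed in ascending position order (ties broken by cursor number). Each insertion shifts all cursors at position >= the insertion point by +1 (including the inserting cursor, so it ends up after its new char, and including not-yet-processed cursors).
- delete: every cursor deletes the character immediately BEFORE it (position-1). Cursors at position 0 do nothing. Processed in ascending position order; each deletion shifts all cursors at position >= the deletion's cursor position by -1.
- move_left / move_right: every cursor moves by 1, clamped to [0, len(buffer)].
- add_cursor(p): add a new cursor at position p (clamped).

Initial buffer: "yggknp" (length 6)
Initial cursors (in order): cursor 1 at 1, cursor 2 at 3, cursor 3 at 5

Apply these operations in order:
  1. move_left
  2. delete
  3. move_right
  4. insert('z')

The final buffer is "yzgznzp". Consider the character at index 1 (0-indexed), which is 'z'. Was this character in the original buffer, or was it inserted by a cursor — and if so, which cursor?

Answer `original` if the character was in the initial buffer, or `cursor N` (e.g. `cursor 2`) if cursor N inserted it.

Answer: cursor 1

Derivation:
After op 1 (move_left): buffer="yggknp" (len 6), cursors c1@0 c2@2 c3@4, authorship ......
After op 2 (delete): buffer="ygnp" (len 4), cursors c1@0 c2@1 c3@2, authorship ....
After op 3 (move_right): buffer="ygnp" (len 4), cursors c1@1 c2@2 c3@3, authorship ....
After op 4 (insert('z')): buffer="yzgznzp" (len 7), cursors c1@2 c2@4 c3@6, authorship .1.2.3.
Authorship (.=original, N=cursor N): . 1 . 2 . 3 .
Index 1: author = 1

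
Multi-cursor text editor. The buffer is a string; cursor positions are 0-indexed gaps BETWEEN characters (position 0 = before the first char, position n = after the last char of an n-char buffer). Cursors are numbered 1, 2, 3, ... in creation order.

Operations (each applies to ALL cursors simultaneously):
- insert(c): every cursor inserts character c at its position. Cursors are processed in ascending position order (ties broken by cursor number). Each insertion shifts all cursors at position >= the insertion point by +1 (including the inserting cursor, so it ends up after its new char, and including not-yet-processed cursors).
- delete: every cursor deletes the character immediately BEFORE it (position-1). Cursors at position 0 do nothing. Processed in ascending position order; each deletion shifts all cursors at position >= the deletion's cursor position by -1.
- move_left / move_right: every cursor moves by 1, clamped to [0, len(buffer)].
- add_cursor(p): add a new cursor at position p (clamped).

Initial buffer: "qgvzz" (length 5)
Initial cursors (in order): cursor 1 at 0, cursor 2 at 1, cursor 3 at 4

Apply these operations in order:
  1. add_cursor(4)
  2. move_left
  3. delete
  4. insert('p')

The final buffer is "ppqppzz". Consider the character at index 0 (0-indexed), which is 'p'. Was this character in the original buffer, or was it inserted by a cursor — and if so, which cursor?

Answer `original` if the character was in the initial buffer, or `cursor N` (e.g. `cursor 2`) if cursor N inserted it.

After op 1 (add_cursor(4)): buffer="qgvzz" (len 5), cursors c1@0 c2@1 c3@4 c4@4, authorship .....
After op 2 (move_left): buffer="qgvzz" (len 5), cursors c1@0 c2@0 c3@3 c4@3, authorship .....
After op 3 (delete): buffer="qzz" (len 3), cursors c1@0 c2@0 c3@1 c4@1, authorship ...
After op 4 (insert('p')): buffer="ppqppzz" (len 7), cursors c1@2 c2@2 c3@5 c4@5, authorship 12.34..
Authorship (.=original, N=cursor N): 1 2 . 3 4 . .
Index 0: author = 1

Answer: cursor 1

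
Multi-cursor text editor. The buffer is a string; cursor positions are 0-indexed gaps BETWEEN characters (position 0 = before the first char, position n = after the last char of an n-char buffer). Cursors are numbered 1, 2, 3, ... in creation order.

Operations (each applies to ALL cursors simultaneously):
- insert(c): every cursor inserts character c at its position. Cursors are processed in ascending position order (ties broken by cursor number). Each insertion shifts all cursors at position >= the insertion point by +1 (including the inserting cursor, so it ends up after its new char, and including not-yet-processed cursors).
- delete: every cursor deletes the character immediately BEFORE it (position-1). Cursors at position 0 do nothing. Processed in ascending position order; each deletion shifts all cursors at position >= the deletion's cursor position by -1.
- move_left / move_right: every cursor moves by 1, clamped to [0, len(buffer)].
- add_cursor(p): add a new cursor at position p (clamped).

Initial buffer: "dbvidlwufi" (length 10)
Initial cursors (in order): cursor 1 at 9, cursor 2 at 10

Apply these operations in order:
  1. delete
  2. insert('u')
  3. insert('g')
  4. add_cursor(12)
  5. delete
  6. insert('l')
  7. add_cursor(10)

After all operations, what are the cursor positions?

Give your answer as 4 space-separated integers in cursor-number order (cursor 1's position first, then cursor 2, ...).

Answer: 12 12 12 10

Derivation:
After op 1 (delete): buffer="dbvidlwu" (len 8), cursors c1@8 c2@8, authorship ........
After op 2 (insert('u')): buffer="dbvidlwuuu" (len 10), cursors c1@10 c2@10, authorship ........12
After op 3 (insert('g')): buffer="dbvidlwuuugg" (len 12), cursors c1@12 c2@12, authorship ........1212
After op 4 (add_cursor(12)): buffer="dbvidlwuuugg" (len 12), cursors c1@12 c2@12 c3@12, authorship ........1212
After op 5 (delete): buffer="dbvidlwuu" (len 9), cursors c1@9 c2@9 c3@9, authorship ........1
After op 6 (insert('l')): buffer="dbvidlwuulll" (len 12), cursors c1@12 c2@12 c3@12, authorship ........1123
After op 7 (add_cursor(10)): buffer="dbvidlwuulll" (len 12), cursors c4@10 c1@12 c2@12 c3@12, authorship ........1123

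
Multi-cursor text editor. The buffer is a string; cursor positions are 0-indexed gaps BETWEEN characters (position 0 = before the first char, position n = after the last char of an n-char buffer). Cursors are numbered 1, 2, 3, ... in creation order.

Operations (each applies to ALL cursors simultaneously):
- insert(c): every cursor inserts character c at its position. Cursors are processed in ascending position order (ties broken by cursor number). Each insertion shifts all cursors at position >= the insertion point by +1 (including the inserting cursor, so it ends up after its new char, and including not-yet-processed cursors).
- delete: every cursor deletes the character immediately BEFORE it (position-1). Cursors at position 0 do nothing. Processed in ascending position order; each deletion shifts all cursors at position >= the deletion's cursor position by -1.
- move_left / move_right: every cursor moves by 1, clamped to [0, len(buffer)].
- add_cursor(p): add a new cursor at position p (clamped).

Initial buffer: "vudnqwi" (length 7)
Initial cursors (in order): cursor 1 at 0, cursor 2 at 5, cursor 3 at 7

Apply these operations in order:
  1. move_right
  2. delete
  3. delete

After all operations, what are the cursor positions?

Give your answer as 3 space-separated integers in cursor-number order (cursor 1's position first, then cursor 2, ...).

After op 1 (move_right): buffer="vudnqwi" (len 7), cursors c1@1 c2@6 c3@7, authorship .......
After op 2 (delete): buffer="udnq" (len 4), cursors c1@0 c2@4 c3@4, authorship ....
After op 3 (delete): buffer="ud" (len 2), cursors c1@0 c2@2 c3@2, authorship ..

Answer: 0 2 2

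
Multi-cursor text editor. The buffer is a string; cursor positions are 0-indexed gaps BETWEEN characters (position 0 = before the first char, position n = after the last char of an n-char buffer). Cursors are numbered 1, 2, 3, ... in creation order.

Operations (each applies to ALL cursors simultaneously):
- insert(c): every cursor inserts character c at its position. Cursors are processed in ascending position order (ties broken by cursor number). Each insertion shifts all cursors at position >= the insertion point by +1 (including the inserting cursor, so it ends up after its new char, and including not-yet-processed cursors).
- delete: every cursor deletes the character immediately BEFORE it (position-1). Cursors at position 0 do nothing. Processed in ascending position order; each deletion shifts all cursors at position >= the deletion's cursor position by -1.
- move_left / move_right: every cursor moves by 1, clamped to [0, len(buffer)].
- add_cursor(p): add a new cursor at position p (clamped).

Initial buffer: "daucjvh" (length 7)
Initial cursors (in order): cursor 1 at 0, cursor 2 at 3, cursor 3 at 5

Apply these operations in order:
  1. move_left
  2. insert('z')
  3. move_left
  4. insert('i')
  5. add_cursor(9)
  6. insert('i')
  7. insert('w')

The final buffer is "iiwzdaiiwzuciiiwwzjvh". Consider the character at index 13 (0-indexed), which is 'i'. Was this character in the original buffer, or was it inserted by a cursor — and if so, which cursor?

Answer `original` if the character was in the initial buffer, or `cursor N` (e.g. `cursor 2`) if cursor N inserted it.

After op 1 (move_left): buffer="daucjvh" (len 7), cursors c1@0 c2@2 c3@4, authorship .......
After op 2 (insert('z')): buffer="zdazuczjvh" (len 10), cursors c1@1 c2@4 c3@7, authorship 1..2..3...
After op 3 (move_left): buffer="zdazuczjvh" (len 10), cursors c1@0 c2@3 c3@6, authorship 1..2..3...
After op 4 (insert('i')): buffer="izdaizucizjvh" (len 13), cursors c1@1 c2@5 c3@9, authorship 11..22..33...
After op 5 (add_cursor(9)): buffer="izdaizucizjvh" (len 13), cursors c1@1 c2@5 c3@9 c4@9, authorship 11..22..33...
After op 6 (insert('i')): buffer="iizdaiizuciiizjvh" (len 17), cursors c1@2 c2@7 c3@13 c4@13, authorship 111..222..3343...
After op 7 (insert('w')): buffer="iiwzdaiiwzuciiiwwzjvh" (len 21), cursors c1@3 c2@9 c3@17 c4@17, authorship 1111..2222..334343...
Authorship (.=original, N=cursor N): 1 1 1 1 . . 2 2 2 2 . . 3 3 4 3 4 3 . . .
Index 13: author = 3

Answer: cursor 3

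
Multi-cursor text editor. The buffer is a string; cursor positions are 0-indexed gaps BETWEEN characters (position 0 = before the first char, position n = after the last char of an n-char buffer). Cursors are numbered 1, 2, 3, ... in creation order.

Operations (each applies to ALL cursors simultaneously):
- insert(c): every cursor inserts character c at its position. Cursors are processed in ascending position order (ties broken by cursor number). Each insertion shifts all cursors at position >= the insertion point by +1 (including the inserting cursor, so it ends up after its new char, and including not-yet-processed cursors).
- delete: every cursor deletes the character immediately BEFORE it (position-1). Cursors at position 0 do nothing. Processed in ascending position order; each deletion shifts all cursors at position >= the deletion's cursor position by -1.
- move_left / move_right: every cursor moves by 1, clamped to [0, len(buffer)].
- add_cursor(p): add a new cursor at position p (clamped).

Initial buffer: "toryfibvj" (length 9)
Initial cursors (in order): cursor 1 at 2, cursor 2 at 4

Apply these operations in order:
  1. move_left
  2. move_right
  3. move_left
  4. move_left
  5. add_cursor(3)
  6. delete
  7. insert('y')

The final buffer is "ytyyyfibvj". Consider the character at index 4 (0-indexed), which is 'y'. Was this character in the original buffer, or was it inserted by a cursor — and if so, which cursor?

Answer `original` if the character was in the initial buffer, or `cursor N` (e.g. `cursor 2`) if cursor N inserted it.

After op 1 (move_left): buffer="toryfibvj" (len 9), cursors c1@1 c2@3, authorship .........
After op 2 (move_right): buffer="toryfibvj" (len 9), cursors c1@2 c2@4, authorship .........
After op 3 (move_left): buffer="toryfibvj" (len 9), cursors c1@1 c2@3, authorship .........
After op 4 (move_left): buffer="toryfibvj" (len 9), cursors c1@0 c2@2, authorship .........
After op 5 (add_cursor(3)): buffer="toryfibvj" (len 9), cursors c1@0 c2@2 c3@3, authorship .........
After op 6 (delete): buffer="tyfibvj" (len 7), cursors c1@0 c2@1 c3@1, authorship .......
After op 7 (insert('y')): buffer="ytyyyfibvj" (len 10), cursors c1@1 c2@4 c3@4, authorship 1.23......
Authorship (.=original, N=cursor N): 1 . 2 3 . . . . . .
Index 4: author = original

Answer: original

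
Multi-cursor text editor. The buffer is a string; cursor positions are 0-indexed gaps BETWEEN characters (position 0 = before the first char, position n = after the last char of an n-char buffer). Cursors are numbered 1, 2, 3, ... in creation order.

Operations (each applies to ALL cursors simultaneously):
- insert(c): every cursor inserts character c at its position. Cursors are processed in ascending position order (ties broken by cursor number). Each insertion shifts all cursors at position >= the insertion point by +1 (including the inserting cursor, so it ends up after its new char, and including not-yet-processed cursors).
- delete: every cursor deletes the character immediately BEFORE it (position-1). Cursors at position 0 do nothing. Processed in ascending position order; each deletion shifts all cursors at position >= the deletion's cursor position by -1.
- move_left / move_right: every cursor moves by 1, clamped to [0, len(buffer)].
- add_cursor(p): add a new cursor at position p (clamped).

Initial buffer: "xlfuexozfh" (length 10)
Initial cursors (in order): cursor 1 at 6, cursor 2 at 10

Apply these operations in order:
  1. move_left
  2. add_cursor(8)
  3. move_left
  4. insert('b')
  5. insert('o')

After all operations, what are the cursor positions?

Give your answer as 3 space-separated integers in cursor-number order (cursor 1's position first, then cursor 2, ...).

After op 1 (move_left): buffer="xlfuexozfh" (len 10), cursors c1@5 c2@9, authorship ..........
After op 2 (add_cursor(8)): buffer="xlfuexozfh" (len 10), cursors c1@5 c3@8 c2@9, authorship ..........
After op 3 (move_left): buffer="xlfuexozfh" (len 10), cursors c1@4 c3@7 c2@8, authorship ..........
After op 4 (insert('b')): buffer="xlfubexobzbfh" (len 13), cursors c1@5 c3@9 c2@11, authorship ....1...3.2..
After op 5 (insert('o')): buffer="xlfuboexobozbofh" (len 16), cursors c1@6 c3@11 c2@14, authorship ....11...33.22..

Answer: 6 14 11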